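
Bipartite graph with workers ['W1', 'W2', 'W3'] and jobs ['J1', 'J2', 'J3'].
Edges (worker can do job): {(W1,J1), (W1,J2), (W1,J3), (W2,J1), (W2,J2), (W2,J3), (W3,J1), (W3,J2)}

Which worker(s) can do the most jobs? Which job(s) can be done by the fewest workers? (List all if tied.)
Most versatile: W1, W2 (3 jobs); Least covered: J3 (2 workers)

Worker degrees (jobs they can do): W1:3, W2:3, W3:2
Job degrees (workers who can do it): J1:3, J2:3, J3:2

Maximum worker degree is 3, achieved by: W1, W2
Minimum job degree is 2, achieved by: J3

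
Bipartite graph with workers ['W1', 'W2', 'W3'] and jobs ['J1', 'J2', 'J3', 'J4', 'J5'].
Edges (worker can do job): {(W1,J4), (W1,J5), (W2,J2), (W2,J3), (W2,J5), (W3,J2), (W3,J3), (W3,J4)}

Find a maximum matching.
Matching: {(W1,J4), (W2,J2), (W3,J3)}

Maximum matching (size 3):
  W1 → J4
  W2 → J2
  W3 → J3

Each worker is assigned to at most one job, and each job to at most one worker.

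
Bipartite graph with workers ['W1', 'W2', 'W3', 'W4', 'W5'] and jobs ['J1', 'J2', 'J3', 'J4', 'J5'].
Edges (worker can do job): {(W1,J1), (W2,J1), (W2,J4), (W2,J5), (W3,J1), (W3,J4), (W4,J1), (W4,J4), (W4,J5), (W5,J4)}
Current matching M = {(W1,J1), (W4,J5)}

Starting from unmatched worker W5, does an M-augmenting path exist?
Yes: W5 → J4

An M-augmenting path alternates non-matching / matching edges, starting and ending at unmatched vertices.
Path: W5 → J4
(J4 is unmatched in M, so the path is augmenting.)
Flipping edges along this path would increase |M| from 2 to 3.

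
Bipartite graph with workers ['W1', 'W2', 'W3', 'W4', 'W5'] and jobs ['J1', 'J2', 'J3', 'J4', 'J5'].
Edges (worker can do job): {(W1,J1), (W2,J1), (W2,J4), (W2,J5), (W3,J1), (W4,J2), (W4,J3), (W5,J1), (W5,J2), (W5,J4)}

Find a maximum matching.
Matching: {(W2,J4), (W3,J1), (W4,J3), (W5,J2)}

Maximum matching (size 4):
  W2 → J4
  W3 → J1
  W4 → J3
  W5 → J2

Each worker is assigned to at most one job, and each job to at most one worker.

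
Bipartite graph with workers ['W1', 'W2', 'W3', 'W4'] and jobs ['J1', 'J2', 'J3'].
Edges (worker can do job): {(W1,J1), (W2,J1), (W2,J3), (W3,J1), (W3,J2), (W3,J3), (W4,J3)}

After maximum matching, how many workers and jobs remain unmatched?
Unmatched: 1 workers, 0 jobs

Maximum matching size: 3
Workers: 4 total, 3 matched, 1 unmatched
Jobs: 3 total, 3 matched, 0 unmatched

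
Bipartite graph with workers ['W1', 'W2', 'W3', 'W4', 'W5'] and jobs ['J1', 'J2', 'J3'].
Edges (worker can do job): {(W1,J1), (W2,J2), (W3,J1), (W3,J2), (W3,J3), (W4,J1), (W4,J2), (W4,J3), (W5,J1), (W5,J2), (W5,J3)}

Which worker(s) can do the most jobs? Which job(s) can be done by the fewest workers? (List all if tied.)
Most versatile: W3, W4, W5 (3 jobs); Least covered: J3 (3 workers)

Worker degrees (jobs they can do): W1:1, W2:1, W3:3, W4:3, W5:3
Job degrees (workers who can do it): J1:4, J2:4, J3:3

Maximum worker degree is 3, achieved by: W3, W4, W5
Minimum job degree is 3, achieved by: J3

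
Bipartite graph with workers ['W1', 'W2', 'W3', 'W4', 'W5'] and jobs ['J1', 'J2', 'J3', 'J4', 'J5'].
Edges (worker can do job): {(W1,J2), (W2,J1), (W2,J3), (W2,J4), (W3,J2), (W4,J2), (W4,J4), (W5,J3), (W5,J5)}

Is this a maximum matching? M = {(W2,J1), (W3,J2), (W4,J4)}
No, size 3 is not maximum

Proposed matching has size 3.
Maximum matching size for this graph: 4.

This is NOT maximum - can be improved to size 4.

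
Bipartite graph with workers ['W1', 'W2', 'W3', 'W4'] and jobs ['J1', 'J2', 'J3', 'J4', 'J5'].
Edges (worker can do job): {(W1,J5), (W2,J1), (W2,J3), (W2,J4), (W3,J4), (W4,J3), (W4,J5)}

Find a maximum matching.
Matching: {(W1,J5), (W2,J1), (W3,J4), (W4,J3)}

Maximum matching (size 4):
  W1 → J5
  W2 → J1
  W3 → J4
  W4 → J3

Each worker is assigned to at most one job, and each job to at most one worker.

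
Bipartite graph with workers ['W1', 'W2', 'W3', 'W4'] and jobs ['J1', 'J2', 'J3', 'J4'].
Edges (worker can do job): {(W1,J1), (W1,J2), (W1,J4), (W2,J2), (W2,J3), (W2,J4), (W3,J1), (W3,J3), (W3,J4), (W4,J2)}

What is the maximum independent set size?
Maximum independent set = 4

By König's theorem:
- Min vertex cover = Max matching = 4
- Max independent set = Total vertices - Min vertex cover
- Max independent set = 8 - 4 = 4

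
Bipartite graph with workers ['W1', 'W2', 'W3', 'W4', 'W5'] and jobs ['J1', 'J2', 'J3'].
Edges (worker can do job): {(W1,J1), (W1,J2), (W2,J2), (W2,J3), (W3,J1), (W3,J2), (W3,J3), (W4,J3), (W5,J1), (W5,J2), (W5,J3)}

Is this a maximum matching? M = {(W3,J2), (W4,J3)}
No, size 2 is not maximum

Proposed matching has size 2.
Maximum matching size for this graph: 3.

This is NOT maximum - can be improved to size 3.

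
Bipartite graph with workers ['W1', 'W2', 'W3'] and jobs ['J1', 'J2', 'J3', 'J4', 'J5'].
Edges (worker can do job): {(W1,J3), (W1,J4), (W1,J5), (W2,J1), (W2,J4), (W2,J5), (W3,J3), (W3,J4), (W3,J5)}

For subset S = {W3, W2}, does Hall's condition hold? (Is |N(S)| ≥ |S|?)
Yes: |N(S)| = 4, |S| = 2

Subset S = {W3, W2}
Neighbors N(S) = {J1, J3, J4, J5}

|N(S)| = 4, |S| = 2
Hall's condition: |N(S)| ≥ |S| is satisfied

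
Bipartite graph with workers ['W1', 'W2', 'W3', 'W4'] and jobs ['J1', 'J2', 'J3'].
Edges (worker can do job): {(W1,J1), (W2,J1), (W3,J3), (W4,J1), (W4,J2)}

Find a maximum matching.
Matching: {(W1,J1), (W3,J3), (W4,J2)}

Maximum matching (size 3):
  W1 → J1
  W3 → J3
  W4 → J2

Each worker is assigned to at most one job, and each job to at most one worker.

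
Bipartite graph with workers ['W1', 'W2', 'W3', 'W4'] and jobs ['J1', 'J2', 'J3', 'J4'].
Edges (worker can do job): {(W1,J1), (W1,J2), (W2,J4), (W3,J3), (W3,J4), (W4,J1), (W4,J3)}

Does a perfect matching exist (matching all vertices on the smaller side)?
Yes, perfect matching exists (size 4)

Perfect matching: {(W1,J2), (W2,J4), (W3,J3), (W4,J1)}
All 4 vertices on the smaller side are matched.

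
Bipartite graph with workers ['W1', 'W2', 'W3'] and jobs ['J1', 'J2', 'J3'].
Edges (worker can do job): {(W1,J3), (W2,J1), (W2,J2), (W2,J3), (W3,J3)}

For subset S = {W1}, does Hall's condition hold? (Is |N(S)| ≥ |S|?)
Yes: |N(S)| = 1, |S| = 1

Subset S = {W1}
Neighbors N(S) = {J3}

|N(S)| = 1, |S| = 1
Hall's condition: |N(S)| ≥ |S| is satisfied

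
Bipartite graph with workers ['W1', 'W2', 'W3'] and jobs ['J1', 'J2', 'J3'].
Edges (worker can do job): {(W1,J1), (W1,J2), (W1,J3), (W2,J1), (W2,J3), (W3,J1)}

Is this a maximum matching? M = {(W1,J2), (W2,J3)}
No, size 2 is not maximum

Proposed matching has size 2.
Maximum matching size for this graph: 3.

This is NOT maximum - can be improved to size 3.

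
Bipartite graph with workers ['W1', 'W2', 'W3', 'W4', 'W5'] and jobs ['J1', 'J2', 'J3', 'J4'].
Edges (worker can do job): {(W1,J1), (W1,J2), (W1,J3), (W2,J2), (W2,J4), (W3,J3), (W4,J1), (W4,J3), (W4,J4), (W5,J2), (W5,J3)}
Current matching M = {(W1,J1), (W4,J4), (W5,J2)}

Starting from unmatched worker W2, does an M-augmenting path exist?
Yes: W2 → J2 → W5 → J3

An M-augmenting path alternates non-matching / matching edges, starting and ending at unmatched vertices.
Path: W2 → J2 → W5 → J3
(J3 is unmatched in M, so the path is augmenting.)
Flipping edges along this path would increase |M| from 3 to 4.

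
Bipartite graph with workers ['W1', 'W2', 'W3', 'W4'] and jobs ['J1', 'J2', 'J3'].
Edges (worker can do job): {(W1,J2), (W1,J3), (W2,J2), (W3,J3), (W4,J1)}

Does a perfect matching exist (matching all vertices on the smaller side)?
Yes, perfect matching exists (size 3)

Perfect matching: {(W1,J2), (W3,J3), (W4,J1)}
All 3 vertices on the smaller side are matched.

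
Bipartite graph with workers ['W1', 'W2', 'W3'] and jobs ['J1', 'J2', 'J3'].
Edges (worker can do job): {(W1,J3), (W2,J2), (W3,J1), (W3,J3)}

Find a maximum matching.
Matching: {(W1,J3), (W2,J2), (W3,J1)}

Maximum matching (size 3):
  W1 → J3
  W2 → J2
  W3 → J1

Each worker is assigned to at most one job, and each job to at most one worker.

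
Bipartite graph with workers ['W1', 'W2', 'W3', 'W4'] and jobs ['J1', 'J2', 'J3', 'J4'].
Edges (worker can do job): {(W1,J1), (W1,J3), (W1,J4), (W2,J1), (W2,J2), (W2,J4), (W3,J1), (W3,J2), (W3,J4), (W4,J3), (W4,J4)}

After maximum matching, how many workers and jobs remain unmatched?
Unmatched: 0 workers, 0 jobs

Maximum matching size: 4
Workers: 4 total, 4 matched, 0 unmatched
Jobs: 4 total, 4 matched, 0 unmatched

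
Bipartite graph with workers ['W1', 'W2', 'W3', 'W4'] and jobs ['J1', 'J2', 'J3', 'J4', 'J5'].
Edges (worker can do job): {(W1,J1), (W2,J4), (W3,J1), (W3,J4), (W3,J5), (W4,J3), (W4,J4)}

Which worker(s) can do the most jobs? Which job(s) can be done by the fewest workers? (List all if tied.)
Most versatile: W3 (3 jobs); Least covered: J2 (0 workers)

Worker degrees (jobs they can do): W1:1, W2:1, W3:3, W4:2
Job degrees (workers who can do it): J1:2, J2:0, J3:1, J4:3, J5:1

Maximum worker degree is 3, achieved by: W3
Minimum job degree is 0, achieved by: J2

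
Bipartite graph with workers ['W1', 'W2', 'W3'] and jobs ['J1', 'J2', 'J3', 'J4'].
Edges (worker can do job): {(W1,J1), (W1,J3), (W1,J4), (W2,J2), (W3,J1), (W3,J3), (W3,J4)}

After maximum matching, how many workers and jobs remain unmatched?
Unmatched: 0 workers, 1 jobs

Maximum matching size: 3
Workers: 3 total, 3 matched, 0 unmatched
Jobs: 4 total, 3 matched, 1 unmatched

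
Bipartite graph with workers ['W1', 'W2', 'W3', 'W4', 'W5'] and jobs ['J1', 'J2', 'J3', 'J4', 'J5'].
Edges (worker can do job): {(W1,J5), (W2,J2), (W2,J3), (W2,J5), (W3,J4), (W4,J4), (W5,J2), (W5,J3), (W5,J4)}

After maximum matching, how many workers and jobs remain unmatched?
Unmatched: 1 workers, 1 jobs

Maximum matching size: 4
Workers: 5 total, 4 matched, 1 unmatched
Jobs: 5 total, 4 matched, 1 unmatched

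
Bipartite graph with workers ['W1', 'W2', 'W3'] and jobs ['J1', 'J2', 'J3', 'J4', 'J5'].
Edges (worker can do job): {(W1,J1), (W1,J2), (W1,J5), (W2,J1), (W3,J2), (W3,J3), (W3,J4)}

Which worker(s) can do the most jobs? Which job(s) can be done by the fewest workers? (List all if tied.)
Most versatile: W1, W3 (3 jobs); Least covered: J3, J4, J5 (1 workers)

Worker degrees (jobs they can do): W1:3, W2:1, W3:3
Job degrees (workers who can do it): J1:2, J2:2, J3:1, J4:1, J5:1

Maximum worker degree is 3, achieved by: W1, W3
Minimum job degree is 1, achieved by: J3, J4, J5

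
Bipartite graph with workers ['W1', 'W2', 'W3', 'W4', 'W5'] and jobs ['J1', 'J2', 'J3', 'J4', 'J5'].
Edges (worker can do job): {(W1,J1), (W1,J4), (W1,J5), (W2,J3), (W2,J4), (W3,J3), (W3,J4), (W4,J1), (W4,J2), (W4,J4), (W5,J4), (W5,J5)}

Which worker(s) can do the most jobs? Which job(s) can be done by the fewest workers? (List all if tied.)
Most versatile: W1, W4 (3 jobs); Least covered: J2 (1 workers)

Worker degrees (jobs they can do): W1:3, W2:2, W3:2, W4:3, W5:2
Job degrees (workers who can do it): J1:2, J2:1, J3:2, J4:5, J5:2

Maximum worker degree is 3, achieved by: W1, W4
Minimum job degree is 1, achieved by: J2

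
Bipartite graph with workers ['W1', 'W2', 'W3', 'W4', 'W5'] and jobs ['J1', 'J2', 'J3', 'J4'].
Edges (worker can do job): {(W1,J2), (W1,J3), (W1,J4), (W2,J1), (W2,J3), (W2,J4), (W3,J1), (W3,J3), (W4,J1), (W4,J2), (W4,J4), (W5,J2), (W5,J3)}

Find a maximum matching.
Matching: {(W1,J2), (W3,J1), (W4,J4), (W5,J3)}

Maximum matching (size 4):
  W1 → J2
  W3 → J1
  W4 → J4
  W5 → J3

Each worker is assigned to at most one job, and each job to at most one worker.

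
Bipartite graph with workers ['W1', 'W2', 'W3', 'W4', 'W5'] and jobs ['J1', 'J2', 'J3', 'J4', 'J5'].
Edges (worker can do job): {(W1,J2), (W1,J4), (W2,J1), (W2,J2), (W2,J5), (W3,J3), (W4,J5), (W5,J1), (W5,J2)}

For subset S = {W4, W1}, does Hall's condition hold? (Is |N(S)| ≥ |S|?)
Yes: |N(S)| = 3, |S| = 2

Subset S = {W4, W1}
Neighbors N(S) = {J2, J4, J5}

|N(S)| = 3, |S| = 2
Hall's condition: |N(S)| ≥ |S| is satisfied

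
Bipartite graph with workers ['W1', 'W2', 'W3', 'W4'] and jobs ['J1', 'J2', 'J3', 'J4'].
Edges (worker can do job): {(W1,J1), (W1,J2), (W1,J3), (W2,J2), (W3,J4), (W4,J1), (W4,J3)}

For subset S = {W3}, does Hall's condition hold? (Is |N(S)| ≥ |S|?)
Yes: |N(S)| = 1, |S| = 1

Subset S = {W3}
Neighbors N(S) = {J4}

|N(S)| = 1, |S| = 1
Hall's condition: |N(S)| ≥ |S| is satisfied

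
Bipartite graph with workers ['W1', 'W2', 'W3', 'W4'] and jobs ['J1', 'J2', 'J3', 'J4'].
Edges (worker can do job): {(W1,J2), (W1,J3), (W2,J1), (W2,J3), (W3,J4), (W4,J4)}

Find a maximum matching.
Matching: {(W1,J3), (W2,J1), (W4,J4)}

Maximum matching (size 3):
  W1 → J3
  W2 → J1
  W4 → J4

Each worker is assigned to at most one job, and each job to at most one worker.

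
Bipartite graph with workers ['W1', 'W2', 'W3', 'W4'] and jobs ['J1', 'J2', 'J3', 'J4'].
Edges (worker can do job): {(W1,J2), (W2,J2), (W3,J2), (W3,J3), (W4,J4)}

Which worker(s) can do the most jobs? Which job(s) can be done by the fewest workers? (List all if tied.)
Most versatile: W3 (2 jobs); Least covered: J1 (0 workers)

Worker degrees (jobs they can do): W1:1, W2:1, W3:2, W4:1
Job degrees (workers who can do it): J1:0, J2:3, J3:1, J4:1

Maximum worker degree is 2, achieved by: W3
Minimum job degree is 0, achieved by: J1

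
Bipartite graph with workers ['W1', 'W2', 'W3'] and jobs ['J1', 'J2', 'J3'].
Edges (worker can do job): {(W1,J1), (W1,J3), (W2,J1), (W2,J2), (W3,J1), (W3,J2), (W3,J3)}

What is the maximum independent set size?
Maximum independent set = 3

By König's theorem:
- Min vertex cover = Max matching = 3
- Max independent set = Total vertices - Min vertex cover
- Max independent set = 6 - 3 = 3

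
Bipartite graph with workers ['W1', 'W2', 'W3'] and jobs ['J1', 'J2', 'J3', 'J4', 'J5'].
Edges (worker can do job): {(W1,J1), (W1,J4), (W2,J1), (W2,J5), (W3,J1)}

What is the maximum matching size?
Maximum matching size = 3

Maximum matching: {(W1,J4), (W2,J5), (W3,J1)}
Size: 3

This assigns 3 workers to 3 distinct jobs.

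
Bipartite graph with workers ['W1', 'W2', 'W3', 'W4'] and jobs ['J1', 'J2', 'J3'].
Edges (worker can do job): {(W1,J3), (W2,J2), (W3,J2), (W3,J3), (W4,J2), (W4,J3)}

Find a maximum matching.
Matching: {(W3,J2), (W4,J3)}

Maximum matching (size 2):
  W3 → J2
  W4 → J3

Each worker is assigned to at most one job, and each job to at most one worker.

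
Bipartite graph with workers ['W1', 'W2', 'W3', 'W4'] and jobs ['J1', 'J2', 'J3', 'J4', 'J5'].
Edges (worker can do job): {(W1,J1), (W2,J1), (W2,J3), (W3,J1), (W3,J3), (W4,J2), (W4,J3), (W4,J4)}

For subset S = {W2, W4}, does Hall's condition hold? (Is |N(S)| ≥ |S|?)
Yes: |N(S)| = 4, |S| = 2

Subset S = {W2, W4}
Neighbors N(S) = {J1, J2, J3, J4}

|N(S)| = 4, |S| = 2
Hall's condition: |N(S)| ≥ |S| is satisfied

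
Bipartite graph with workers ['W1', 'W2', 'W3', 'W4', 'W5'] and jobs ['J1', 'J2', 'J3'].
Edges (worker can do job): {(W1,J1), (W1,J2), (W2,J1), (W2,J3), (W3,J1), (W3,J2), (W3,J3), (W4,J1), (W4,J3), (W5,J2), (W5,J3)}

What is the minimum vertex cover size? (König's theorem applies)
Minimum vertex cover size = 3

By König's theorem: in bipartite graphs,
min vertex cover = max matching = 3

Maximum matching has size 3, so minimum vertex cover also has size 3.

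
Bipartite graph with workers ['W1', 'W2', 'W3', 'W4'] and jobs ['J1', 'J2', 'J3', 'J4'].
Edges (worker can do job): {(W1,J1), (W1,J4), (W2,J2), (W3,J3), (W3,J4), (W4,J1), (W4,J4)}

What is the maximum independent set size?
Maximum independent set = 4

By König's theorem:
- Min vertex cover = Max matching = 4
- Max independent set = Total vertices - Min vertex cover
- Max independent set = 8 - 4 = 4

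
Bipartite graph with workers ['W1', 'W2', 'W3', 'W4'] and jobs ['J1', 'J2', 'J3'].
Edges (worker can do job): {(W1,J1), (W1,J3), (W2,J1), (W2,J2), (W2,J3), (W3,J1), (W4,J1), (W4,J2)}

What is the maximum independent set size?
Maximum independent set = 4

By König's theorem:
- Min vertex cover = Max matching = 3
- Max independent set = Total vertices - Min vertex cover
- Max independent set = 7 - 3 = 4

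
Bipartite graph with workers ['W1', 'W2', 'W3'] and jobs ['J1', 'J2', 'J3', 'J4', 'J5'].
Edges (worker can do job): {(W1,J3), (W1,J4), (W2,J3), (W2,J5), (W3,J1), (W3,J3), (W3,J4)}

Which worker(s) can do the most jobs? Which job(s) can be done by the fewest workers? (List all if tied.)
Most versatile: W3 (3 jobs); Least covered: J2 (0 workers)

Worker degrees (jobs they can do): W1:2, W2:2, W3:3
Job degrees (workers who can do it): J1:1, J2:0, J3:3, J4:2, J5:1

Maximum worker degree is 3, achieved by: W3
Minimum job degree is 0, achieved by: J2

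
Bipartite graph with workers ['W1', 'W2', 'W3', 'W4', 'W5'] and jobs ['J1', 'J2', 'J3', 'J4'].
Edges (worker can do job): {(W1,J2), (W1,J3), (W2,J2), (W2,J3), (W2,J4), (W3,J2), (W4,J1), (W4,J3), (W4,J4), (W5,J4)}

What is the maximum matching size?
Maximum matching size = 4

Maximum matching: {(W1,J3), (W3,J2), (W4,J1), (W5,J4)}
Size: 4

This assigns 4 workers to 4 distinct jobs.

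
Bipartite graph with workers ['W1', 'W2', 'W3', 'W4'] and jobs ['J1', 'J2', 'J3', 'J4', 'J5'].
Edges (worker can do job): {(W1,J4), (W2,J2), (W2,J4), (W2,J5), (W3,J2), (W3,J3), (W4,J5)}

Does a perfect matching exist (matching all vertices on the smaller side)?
Yes, perfect matching exists (size 4)

Perfect matching: {(W1,J4), (W2,J2), (W3,J3), (W4,J5)}
All 4 vertices on the smaller side are matched.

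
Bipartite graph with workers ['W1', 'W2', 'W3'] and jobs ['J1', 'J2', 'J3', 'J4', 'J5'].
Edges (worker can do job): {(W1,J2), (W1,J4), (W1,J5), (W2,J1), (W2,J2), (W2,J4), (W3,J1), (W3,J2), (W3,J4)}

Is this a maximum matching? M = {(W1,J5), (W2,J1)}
No, size 2 is not maximum

Proposed matching has size 2.
Maximum matching size for this graph: 3.

This is NOT maximum - can be improved to size 3.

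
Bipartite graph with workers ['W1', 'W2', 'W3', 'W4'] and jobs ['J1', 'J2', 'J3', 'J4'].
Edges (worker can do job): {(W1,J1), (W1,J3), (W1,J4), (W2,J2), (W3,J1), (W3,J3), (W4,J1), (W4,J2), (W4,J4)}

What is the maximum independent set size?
Maximum independent set = 4

By König's theorem:
- Min vertex cover = Max matching = 4
- Max independent set = Total vertices - Min vertex cover
- Max independent set = 8 - 4 = 4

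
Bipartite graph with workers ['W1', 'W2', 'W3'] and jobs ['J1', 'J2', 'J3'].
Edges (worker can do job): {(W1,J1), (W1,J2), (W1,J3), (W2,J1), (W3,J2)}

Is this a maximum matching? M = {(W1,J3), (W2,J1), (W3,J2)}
Yes, size 3 is maximum

Proposed matching has size 3.
Maximum matching size for this graph: 3.

This is a maximum matching.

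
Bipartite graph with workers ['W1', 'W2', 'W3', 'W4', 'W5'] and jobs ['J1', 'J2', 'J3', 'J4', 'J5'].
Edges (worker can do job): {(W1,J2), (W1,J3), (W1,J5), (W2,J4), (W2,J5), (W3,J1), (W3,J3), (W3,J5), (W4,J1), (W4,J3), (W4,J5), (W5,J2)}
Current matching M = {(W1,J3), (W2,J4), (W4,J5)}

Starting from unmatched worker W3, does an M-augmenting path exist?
Yes: W3 → J1

An M-augmenting path alternates non-matching / matching edges, starting and ending at unmatched vertices.
Path: W3 → J1
(J1 is unmatched in M, so the path is augmenting.)
Flipping edges along this path would increase |M| from 3 to 4.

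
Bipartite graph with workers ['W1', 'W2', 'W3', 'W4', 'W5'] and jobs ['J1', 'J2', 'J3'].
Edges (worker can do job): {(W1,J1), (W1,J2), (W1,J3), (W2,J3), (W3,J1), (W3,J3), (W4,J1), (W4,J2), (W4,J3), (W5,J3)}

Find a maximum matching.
Matching: {(W1,J1), (W3,J3), (W4,J2)}

Maximum matching (size 3):
  W1 → J1
  W3 → J3
  W4 → J2

Each worker is assigned to at most one job, and each job to at most one worker.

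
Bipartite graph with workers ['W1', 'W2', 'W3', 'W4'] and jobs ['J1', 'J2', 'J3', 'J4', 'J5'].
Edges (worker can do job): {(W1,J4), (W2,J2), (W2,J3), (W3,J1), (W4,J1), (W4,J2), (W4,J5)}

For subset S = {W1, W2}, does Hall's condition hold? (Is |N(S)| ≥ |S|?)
Yes: |N(S)| = 3, |S| = 2

Subset S = {W1, W2}
Neighbors N(S) = {J2, J3, J4}

|N(S)| = 3, |S| = 2
Hall's condition: |N(S)| ≥ |S| is satisfied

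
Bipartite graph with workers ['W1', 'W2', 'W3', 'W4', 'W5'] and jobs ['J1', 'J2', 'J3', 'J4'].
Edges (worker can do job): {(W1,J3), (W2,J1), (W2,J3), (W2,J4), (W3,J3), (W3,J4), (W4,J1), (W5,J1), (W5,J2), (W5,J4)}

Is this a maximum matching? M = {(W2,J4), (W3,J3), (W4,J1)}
No, size 3 is not maximum

Proposed matching has size 3.
Maximum matching size for this graph: 4.

This is NOT maximum - can be improved to size 4.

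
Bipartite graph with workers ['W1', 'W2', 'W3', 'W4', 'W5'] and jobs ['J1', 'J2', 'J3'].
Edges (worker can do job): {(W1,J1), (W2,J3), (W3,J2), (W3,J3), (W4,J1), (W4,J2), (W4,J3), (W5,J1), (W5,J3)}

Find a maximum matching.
Matching: {(W3,J3), (W4,J2), (W5,J1)}

Maximum matching (size 3):
  W3 → J3
  W4 → J2
  W5 → J1

Each worker is assigned to at most one job, and each job to at most one worker.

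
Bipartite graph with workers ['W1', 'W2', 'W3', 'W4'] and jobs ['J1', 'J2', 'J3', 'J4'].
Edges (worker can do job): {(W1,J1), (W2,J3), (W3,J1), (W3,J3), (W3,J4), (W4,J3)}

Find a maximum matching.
Matching: {(W1,J1), (W3,J4), (W4,J3)}

Maximum matching (size 3):
  W1 → J1
  W3 → J4
  W4 → J3

Each worker is assigned to at most one job, and each job to at most one worker.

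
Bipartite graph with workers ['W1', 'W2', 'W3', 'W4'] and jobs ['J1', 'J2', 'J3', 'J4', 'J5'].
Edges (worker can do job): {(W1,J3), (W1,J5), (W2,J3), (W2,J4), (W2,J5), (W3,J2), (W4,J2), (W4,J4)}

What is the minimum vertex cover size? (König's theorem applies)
Minimum vertex cover size = 4

By König's theorem: in bipartite graphs,
min vertex cover = max matching = 4

Maximum matching has size 4, so minimum vertex cover also has size 4.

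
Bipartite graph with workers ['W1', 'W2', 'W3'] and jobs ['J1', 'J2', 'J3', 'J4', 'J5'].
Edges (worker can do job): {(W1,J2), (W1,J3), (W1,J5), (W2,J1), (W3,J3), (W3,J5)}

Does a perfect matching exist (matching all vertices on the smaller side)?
Yes, perfect matching exists (size 3)

Perfect matching: {(W1,J2), (W2,J1), (W3,J5)}
All 3 vertices on the smaller side are matched.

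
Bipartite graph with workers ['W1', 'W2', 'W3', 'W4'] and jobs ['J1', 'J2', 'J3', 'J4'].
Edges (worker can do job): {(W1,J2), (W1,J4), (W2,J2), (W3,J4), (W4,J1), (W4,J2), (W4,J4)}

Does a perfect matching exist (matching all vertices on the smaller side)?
No, maximum matching has size 3 < 4

Maximum matching has size 3, need 4 for perfect matching.
Unmatched workers: ['W2']
Unmatched jobs: ['J3']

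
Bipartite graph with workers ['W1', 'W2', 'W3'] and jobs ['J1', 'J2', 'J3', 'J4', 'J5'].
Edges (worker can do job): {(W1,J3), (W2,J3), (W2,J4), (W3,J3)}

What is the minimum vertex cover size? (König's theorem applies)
Minimum vertex cover size = 2

By König's theorem: in bipartite graphs,
min vertex cover = max matching = 2

Maximum matching has size 2, so minimum vertex cover also has size 2.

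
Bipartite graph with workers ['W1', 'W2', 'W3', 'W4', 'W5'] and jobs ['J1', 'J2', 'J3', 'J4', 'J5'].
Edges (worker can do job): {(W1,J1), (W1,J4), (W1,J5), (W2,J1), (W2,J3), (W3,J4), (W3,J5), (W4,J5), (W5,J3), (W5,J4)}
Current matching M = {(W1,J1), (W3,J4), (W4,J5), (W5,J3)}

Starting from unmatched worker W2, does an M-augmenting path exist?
No augmenting path from W2

Alternating search from W2 reaches jobs: {J1, J3, J4, J5}.
Every reachable job is already matched in M, and following those matched edges back to workers exposes no further unvisited jobs.
No M-augmenting path from W2 exists.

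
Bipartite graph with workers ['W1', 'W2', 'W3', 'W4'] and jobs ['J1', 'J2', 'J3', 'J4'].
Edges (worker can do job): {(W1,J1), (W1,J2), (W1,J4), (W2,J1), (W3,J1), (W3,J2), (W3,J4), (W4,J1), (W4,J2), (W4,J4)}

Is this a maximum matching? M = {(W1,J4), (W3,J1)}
No, size 2 is not maximum

Proposed matching has size 2.
Maximum matching size for this graph: 3.

This is NOT maximum - can be improved to size 3.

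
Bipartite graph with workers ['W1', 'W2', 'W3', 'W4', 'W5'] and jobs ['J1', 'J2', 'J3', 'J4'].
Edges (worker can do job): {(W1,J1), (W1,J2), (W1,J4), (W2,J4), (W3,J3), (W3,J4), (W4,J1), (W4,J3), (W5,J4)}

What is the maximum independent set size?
Maximum independent set = 5

By König's theorem:
- Min vertex cover = Max matching = 4
- Max independent set = Total vertices - Min vertex cover
- Max independent set = 9 - 4 = 5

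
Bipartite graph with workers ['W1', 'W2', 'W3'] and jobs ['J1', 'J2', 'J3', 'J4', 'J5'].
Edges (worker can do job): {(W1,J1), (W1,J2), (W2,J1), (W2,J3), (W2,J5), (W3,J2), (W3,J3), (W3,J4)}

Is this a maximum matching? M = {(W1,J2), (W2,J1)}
No, size 2 is not maximum

Proposed matching has size 2.
Maximum matching size for this graph: 3.

This is NOT maximum - can be improved to size 3.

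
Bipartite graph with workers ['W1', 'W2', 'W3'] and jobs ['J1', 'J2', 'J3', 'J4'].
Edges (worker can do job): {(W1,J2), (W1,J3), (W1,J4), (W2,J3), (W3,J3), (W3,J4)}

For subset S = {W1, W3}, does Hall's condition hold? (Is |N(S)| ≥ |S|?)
Yes: |N(S)| = 3, |S| = 2

Subset S = {W1, W3}
Neighbors N(S) = {J2, J3, J4}

|N(S)| = 3, |S| = 2
Hall's condition: |N(S)| ≥ |S| is satisfied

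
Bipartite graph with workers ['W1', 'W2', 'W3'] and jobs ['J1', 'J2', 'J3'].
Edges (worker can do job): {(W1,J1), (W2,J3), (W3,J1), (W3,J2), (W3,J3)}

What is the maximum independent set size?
Maximum independent set = 3

By König's theorem:
- Min vertex cover = Max matching = 3
- Max independent set = Total vertices - Min vertex cover
- Max independent set = 6 - 3 = 3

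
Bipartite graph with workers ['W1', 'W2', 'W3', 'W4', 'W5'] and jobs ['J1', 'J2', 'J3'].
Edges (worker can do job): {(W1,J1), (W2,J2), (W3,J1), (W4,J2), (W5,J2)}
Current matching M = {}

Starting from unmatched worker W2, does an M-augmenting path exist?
Yes: W2 → J2

An M-augmenting path alternates non-matching / matching edges, starting and ending at unmatched vertices.
Path: W2 → J2
(J2 is unmatched in M, so the path is augmenting.)
Flipping edges along this path would increase |M| from 0 to 1.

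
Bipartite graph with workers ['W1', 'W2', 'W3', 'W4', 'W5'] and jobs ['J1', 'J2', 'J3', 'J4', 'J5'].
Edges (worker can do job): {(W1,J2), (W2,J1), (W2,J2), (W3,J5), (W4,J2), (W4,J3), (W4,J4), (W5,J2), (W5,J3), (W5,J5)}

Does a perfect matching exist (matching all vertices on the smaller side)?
Yes, perfect matching exists (size 5)

Perfect matching: {(W1,J2), (W2,J1), (W3,J5), (W4,J4), (W5,J3)}
All 5 vertices on the smaller side are matched.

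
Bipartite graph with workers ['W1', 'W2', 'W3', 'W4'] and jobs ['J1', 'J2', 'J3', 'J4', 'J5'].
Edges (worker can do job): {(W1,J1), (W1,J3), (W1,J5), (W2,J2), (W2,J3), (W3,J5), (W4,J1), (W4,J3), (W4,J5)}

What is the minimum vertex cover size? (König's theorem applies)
Minimum vertex cover size = 4

By König's theorem: in bipartite graphs,
min vertex cover = max matching = 4

Maximum matching has size 4, so minimum vertex cover also has size 4.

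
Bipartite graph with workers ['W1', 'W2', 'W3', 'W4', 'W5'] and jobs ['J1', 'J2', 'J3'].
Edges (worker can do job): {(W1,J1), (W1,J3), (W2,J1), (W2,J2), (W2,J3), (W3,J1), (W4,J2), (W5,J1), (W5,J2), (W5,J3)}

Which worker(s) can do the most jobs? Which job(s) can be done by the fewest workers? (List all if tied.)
Most versatile: W2, W5 (3 jobs); Least covered: J2, J3 (3 workers)

Worker degrees (jobs they can do): W1:2, W2:3, W3:1, W4:1, W5:3
Job degrees (workers who can do it): J1:4, J2:3, J3:3

Maximum worker degree is 3, achieved by: W2, W5
Minimum job degree is 3, achieved by: J2, J3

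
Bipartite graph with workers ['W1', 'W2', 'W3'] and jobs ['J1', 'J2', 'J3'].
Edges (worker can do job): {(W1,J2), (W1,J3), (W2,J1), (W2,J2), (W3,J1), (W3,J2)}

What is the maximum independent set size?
Maximum independent set = 3

By König's theorem:
- Min vertex cover = Max matching = 3
- Max independent set = Total vertices - Min vertex cover
- Max independent set = 6 - 3 = 3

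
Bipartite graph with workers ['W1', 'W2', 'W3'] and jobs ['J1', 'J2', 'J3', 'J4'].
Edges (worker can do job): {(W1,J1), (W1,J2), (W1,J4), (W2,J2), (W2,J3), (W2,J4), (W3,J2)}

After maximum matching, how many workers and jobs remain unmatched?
Unmatched: 0 workers, 1 jobs

Maximum matching size: 3
Workers: 3 total, 3 matched, 0 unmatched
Jobs: 4 total, 3 matched, 1 unmatched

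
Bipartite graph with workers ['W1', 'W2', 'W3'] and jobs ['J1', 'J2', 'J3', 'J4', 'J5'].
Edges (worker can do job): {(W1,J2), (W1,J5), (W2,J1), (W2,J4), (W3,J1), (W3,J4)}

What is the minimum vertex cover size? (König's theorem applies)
Minimum vertex cover size = 3

By König's theorem: in bipartite graphs,
min vertex cover = max matching = 3

Maximum matching has size 3, so minimum vertex cover also has size 3.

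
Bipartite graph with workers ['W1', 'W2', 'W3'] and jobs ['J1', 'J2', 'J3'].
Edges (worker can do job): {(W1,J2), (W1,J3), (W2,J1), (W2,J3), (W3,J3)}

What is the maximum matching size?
Maximum matching size = 3

Maximum matching: {(W1,J2), (W2,J1), (W3,J3)}
Size: 3

This assigns 3 workers to 3 distinct jobs.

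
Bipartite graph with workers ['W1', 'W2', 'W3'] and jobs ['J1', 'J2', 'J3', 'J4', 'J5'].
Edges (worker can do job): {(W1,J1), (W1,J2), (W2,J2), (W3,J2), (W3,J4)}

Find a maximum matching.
Matching: {(W1,J1), (W2,J2), (W3,J4)}

Maximum matching (size 3):
  W1 → J1
  W2 → J2
  W3 → J4

Each worker is assigned to at most one job, and each job to at most one worker.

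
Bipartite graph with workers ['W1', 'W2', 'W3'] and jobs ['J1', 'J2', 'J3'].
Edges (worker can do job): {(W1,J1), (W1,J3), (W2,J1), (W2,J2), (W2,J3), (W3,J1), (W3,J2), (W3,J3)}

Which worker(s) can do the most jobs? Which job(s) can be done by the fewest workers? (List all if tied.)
Most versatile: W2, W3 (3 jobs); Least covered: J2 (2 workers)

Worker degrees (jobs they can do): W1:2, W2:3, W3:3
Job degrees (workers who can do it): J1:3, J2:2, J3:3

Maximum worker degree is 3, achieved by: W2, W3
Minimum job degree is 2, achieved by: J2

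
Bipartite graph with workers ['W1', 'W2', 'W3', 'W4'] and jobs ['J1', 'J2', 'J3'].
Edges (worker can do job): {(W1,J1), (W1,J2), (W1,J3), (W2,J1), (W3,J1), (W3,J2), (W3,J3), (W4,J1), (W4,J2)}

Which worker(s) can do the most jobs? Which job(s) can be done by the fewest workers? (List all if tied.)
Most versatile: W1, W3 (3 jobs); Least covered: J3 (2 workers)

Worker degrees (jobs they can do): W1:3, W2:1, W3:3, W4:2
Job degrees (workers who can do it): J1:4, J2:3, J3:2

Maximum worker degree is 3, achieved by: W1, W3
Minimum job degree is 2, achieved by: J3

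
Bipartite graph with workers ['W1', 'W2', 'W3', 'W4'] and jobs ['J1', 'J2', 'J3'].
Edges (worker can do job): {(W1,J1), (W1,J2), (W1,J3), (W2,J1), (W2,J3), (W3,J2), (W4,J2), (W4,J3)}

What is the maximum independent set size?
Maximum independent set = 4

By König's theorem:
- Min vertex cover = Max matching = 3
- Max independent set = Total vertices - Min vertex cover
- Max independent set = 7 - 3 = 4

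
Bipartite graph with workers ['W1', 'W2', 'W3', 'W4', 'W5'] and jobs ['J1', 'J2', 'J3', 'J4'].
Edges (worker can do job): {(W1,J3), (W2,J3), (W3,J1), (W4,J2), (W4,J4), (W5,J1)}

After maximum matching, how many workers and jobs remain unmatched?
Unmatched: 2 workers, 1 jobs

Maximum matching size: 3
Workers: 5 total, 3 matched, 2 unmatched
Jobs: 4 total, 3 matched, 1 unmatched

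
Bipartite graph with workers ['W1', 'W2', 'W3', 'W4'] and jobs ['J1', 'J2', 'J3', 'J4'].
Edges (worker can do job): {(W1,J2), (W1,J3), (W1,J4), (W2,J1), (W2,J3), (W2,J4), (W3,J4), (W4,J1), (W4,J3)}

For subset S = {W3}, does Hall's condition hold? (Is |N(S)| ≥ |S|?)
Yes: |N(S)| = 1, |S| = 1

Subset S = {W3}
Neighbors N(S) = {J4}

|N(S)| = 1, |S| = 1
Hall's condition: |N(S)| ≥ |S| is satisfied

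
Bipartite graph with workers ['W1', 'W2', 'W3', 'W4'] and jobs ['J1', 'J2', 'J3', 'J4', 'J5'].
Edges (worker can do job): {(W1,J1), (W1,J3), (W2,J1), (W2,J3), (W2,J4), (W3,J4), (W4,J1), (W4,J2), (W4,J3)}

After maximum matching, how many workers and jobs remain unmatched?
Unmatched: 0 workers, 1 jobs

Maximum matching size: 4
Workers: 4 total, 4 matched, 0 unmatched
Jobs: 5 total, 4 matched, 1 unmatched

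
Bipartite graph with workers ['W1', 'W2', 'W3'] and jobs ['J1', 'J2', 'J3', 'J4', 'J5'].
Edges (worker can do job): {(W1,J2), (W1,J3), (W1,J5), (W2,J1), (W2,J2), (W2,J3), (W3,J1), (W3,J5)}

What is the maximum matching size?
Maximum matching size = 3

Maximum matching: {(W1,J3), (W2,J1), (W3,J5)}
Size: 3

This assigns 3 workers to 3 distinct jobs.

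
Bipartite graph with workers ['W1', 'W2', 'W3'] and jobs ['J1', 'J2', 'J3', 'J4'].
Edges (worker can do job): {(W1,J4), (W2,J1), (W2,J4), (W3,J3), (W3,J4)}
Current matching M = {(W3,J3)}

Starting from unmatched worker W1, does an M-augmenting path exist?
Yes: W1 → J4

An M-augmenting path alternates non-matching / matching edges, starting and ending at unmatched vertices.
Path: W1 → J4
(J4 is unmatched in M, so the path is augmenting.)
Flipping edges along this path would increase |M| from 1 to 2.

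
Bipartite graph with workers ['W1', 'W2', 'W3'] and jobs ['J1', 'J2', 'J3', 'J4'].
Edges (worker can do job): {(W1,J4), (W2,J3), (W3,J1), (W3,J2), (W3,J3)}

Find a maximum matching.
Matching: {(W1,J4), (W2,J3), (W3,J1)}

Maximum matching (size 3):
  W1 → J4
  W2 → J3
  W3 → J1

Each worker is assigned to at most one job, and each job to at most one worker.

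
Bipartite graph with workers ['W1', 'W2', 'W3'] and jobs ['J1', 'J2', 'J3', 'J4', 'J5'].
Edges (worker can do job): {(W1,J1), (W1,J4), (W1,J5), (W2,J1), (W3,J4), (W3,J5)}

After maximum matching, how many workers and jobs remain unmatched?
Unmatched: 0 workers, 2 jobs

Maximum matching size: 3
Workers: 3 total, 3 matched, 0 unmatched
Jobs: 5 total, 3 matched, 2 unmatched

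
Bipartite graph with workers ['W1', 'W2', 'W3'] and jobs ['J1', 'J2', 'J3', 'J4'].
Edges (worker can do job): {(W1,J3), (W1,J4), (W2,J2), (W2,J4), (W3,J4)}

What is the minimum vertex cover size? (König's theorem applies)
Minimum vertex cover size = 3

By König's theorem: in bipartite graphs,
min vertex cover = max matching = 3

Maximum matching has size 3, so minimum vertex cover also has size 3.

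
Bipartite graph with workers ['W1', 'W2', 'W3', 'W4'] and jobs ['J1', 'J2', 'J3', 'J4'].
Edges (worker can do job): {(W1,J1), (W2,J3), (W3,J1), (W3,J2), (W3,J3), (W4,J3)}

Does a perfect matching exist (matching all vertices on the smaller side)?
No, maximum matching has size 3 < 4

Maximum matching has size 3, need 4 for perfect matching.
Unmatched workers: ['W2']
Unmatched jobs: ['J4']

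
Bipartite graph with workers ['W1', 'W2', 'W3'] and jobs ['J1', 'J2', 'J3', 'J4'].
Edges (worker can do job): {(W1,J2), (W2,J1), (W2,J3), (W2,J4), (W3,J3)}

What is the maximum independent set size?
Maximum independent set = 4

By König's theorem:
- Min vertex cover = Max matching = 3
- Max independent set = Total vertices - Min vertex cover
- Max independent set = 7 - 3 = 4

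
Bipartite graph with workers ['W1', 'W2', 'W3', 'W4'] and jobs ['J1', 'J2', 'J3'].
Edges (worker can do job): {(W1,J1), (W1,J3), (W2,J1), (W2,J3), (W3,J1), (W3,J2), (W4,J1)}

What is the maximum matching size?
Maximum matching size = 3

Maximum matching: {(W1,J3), (W3,J2), (W4,J1)}
Size: 3

This assigns 3 workers to 3 distinct jobs.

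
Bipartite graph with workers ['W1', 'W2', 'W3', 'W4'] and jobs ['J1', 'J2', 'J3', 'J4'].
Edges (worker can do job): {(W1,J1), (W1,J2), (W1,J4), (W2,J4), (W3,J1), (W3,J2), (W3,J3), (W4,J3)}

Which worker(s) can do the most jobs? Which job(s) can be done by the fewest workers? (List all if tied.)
Most versatile: W1, W3 (3 jobs); Least covered: J1, J2, J3, J4 (2 workers)

Worker degrees (jobs they can do): W1:3, W2:1, W3:3, W4:1
Job degrees (workers who can do it): J1:2, J2:2, J3:2, J4:2

Maximum worker degree is 3, achieved by: W1, W3
Minimum job degree is 2, achieved by: J1, J2, J3, J4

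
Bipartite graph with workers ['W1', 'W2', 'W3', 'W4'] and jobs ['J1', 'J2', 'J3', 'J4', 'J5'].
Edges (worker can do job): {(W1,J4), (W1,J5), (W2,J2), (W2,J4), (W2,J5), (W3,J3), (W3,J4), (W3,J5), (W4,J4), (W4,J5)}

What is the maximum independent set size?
Maximum independent set = 5

By König's theorem:
- Min vertex cover = Max matching = 4
- Max independent set = Total vertices - Min vertex cover
- Max independent set = 9 - 4 = 5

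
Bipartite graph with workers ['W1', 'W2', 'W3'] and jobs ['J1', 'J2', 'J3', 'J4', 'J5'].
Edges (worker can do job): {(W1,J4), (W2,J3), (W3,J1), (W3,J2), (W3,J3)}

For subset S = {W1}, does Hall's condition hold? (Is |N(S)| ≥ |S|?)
Yes: |N(S)| = 1, |S| = 1

Subset S = {W1}
Neighbors N(S) = {J4}

|N(S)| = 1, |S| = 1
Hall's condition: |N(S)| ≥ |S| is satisfied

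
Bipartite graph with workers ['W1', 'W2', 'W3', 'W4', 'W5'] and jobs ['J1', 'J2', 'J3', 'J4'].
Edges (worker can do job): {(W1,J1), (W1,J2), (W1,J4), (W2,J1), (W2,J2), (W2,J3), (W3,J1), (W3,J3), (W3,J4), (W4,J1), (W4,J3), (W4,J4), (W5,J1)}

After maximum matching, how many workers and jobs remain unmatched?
Unmatched: 1 workers, 0 jobs

Maximum matching size: 4
Workers: 5 total, 4 matched, 1 unmatched
Jobs: 4 total, 4 matched, 0 unmatched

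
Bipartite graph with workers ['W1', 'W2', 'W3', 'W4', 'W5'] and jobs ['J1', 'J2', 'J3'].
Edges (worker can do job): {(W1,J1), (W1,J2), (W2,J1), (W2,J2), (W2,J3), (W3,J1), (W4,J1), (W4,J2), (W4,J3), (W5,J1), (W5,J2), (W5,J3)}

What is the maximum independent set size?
Maximum independent set = 5

By König's theorem:
- Min vertex cover = Max matching = 3
- Max independent set = Total vertices - Min vertex cover
- Max independent set = 8 - 3 = 5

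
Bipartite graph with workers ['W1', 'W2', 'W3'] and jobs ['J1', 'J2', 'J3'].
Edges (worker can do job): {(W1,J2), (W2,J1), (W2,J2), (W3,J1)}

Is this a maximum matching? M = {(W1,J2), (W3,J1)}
Yes, size 2 is maximum

Proposed matching has size 2.
Maximum matching size for this graph: 2.

This is a maximum matching.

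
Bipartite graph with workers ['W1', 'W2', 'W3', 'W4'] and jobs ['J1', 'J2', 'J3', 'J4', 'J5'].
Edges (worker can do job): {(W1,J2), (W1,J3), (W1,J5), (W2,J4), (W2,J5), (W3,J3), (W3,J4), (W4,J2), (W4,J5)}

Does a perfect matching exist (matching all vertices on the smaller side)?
Yes, perfect matching exists (size 4)

Perfect matching: {(W1,J5), (W2,J4), (W3,J3), (W4,J2)}
All 4 vertices on the smaller side are matched.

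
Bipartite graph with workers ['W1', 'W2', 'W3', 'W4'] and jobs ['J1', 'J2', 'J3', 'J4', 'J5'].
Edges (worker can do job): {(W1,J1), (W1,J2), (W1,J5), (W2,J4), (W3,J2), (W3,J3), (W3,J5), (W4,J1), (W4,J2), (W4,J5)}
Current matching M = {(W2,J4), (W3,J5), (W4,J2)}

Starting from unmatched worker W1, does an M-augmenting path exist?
Yes: W1 → J2 → W4 → J5 → W3 → J3

An M-augmenting path alternates non-matching / matching edges, starting and ending at unmatched vertices.
Path: W1 → J2 → W4 → J5 → W3 → J3
(J3 is unmatched in M, so the path is augmenting.)
Flipping edges along this path would increase |M| from 3 to 4.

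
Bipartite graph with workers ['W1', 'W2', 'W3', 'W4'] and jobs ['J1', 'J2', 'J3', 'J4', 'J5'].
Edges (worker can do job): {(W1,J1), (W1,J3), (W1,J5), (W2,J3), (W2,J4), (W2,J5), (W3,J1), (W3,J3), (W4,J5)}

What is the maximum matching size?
Maximum matching size = 4

Maximum matching: {(W1,J3), (W2,J4), (W3,J1), (W4,J5)}
Size: 4

This assigns 4 workers to 4 distinct jobs.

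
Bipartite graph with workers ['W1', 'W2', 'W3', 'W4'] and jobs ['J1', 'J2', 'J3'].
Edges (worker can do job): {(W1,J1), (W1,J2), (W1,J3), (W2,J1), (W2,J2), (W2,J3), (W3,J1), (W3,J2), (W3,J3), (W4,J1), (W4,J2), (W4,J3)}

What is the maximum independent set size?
Maximum independent set = 4

By König's theorem:
- Min vertex cover = Max matching = 3
- Max independent set = Total vertices - Min vertex cover
- Max independent set = 7 - 3 = 4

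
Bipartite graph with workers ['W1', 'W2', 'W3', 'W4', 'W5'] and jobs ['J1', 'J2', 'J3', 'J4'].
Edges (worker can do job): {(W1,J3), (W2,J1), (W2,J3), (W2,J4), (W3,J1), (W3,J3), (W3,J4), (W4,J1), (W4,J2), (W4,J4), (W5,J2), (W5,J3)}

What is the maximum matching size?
Maximum matching size = 4

Maximum matching: {(W2,J4), (W3,J3), (W4,J1), (W5,J2)}
Size: 4

This assigns 4 workers to 4 distinct jobs.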